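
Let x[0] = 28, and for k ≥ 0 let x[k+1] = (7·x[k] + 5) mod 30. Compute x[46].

12

We have x[0] = 28,  x[1] = 21,  x[2] = 2,  x[3] = 19,  x[4] = 18,  x[5] = 11,  x[6] = 22,  x[7] = 9,  x[8] = 8,  x[9] = 1,  x[10] = 12,  x[11] = 29,  x[12] = 28.
The sequence repeats with period 12.
(46 - 0) mod 12 = 10, so x[46] = x[10] = 12.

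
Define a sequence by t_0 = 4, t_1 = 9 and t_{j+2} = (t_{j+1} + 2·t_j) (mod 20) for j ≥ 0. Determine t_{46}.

Computing terms: t_0 = 4, t_1 = 9, t_2 = 17, t_3 = 15, t_4 = 9, t_5 = 19, t_6 = 17, t_7 = 15.
Since (t_6, t_7) = (t_2, t_3) = (17, 15) (two consecutive terms determine the rest), the sequence is eventually periodic: after a pre-period of length 2 it cycles with period 4.
For j ≥ 2, t_j depends only on (j - 2) mod 4. (46 - 2) mod 4 = 0, so t_{46} = t_2 = 17.

17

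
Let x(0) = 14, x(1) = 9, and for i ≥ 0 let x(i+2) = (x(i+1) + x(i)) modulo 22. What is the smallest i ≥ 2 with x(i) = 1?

2

We have x(0) = 14,  x(1) = 9,  x(2) = 1,  x(3) = 10,  x(4) = 11,  x(5) = 21,  x(6) = 10,  x(7) = 9,  x(8) = 19,  x(9) = 6,  x(10) = 3,  x(11) = 9,  x(12) = 12,  x(13) = 21,  x(14) = 11,  x(15) = 10,  x(16) = 21,  x(17) = 9,  x(18) = 8,  x(19) = 17,  x(20) = 3,  x(21) = 20,  x(22) = 1,  x(23) = 21,  x(24) = 0,  x(25) = 21,  x(26) = 21,  x(27) = 20,  x(28) = 19,  x(29) = 17,  x(30) = 14,  x(31) = 9.
The sequence repeats with period 30.
The value 1 first appears (with i ≥ 2) at x(2).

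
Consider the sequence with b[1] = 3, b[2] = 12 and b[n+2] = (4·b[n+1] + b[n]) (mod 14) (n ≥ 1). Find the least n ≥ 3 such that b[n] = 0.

8

b[1] = 3; b[2] = 12; b[3] = 9; b[4] = 6; b[5] = 5; b[6] = 12; b[7] = 11; b[8] = 0; b[9] = 11; b[10] = 2; b[11] = 5; b[12] = 8; b[13] = 9; b[14] = 2; b[15] = 3; b[16] = 0; b[17] = 3; b[18] = 12.
The sequence repeats with period 16.
The value 0 first appears (with n ≥ 3) at b[8].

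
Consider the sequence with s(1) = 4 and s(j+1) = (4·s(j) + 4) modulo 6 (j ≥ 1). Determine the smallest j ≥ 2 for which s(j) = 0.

3

Computing terms: s(1) = 4,  s(2) = 2,  s(3) = 0,  s(4) = 4.
The sequence repeats with period 3.
The value 0 first appears (with j ≥ 2) at s(3).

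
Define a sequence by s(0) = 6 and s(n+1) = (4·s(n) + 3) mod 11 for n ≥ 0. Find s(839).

9

Listing terms: s(0) = 6; s(1) = 5; s(2) = 1; s(3) = 7; s(4) = 9; s(5) = 6.
The sequence repeats with period 5.
(839 - 0) mod 5 = 4, so s(839) = s(4) = 9.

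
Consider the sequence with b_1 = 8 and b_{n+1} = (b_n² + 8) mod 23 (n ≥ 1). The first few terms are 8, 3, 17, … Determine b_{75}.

12

We have b_1 = 8,  b_2 = 3,  b_3 = 17,  b_4 = 21,  b_5 = 12,  b_6 = 14,  b_7 = 20,  b_8 = 17.
Since b_8 = b_3 = 17, the sequence is eventually periodic: after a pre-period of length 2 it cycles with period 5.
For n ≥ 3, b_n depends only on (n - 3) mod 5. (75 - 3) mod 5 = 2, so b_{75} = b_5 = 12.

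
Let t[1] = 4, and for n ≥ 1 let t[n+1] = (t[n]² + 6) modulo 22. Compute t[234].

We have t[1] = 4,  t[2] = 0,  t[3] = 6,  t[4] = 20,  t[5] = 10,  t[6] = 18,  t[7] = 0.
Since t[7] = t[2] = 0, the sequence is eventually periodic: after a pre-period of length 1 it cycles with period 5.
For n ≥ 2, t[n] depends only on (n - 2) mod 5. (234 - 2) mod 5 = 2, so t[234] = t[4] = 20.

20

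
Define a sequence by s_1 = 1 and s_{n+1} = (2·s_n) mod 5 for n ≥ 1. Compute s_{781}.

We have s_1 = 1; s_2 = 2; s_3 = 4; s_4 = 3; s_5 = 1.
The sequence repeats with period 4.
(781 - 1) mod 4 = 0, so s_{781} = s_1 = 1.

1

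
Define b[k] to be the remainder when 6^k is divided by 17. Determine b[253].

b[0] = 1, b[1] = 6, b[2] = 2, b[3] = 12, b[4] = 4, b[5] = 7, b[6] = 8, b[7] = 14, b[8] = 16, b[9] = 11, b[10] = 15, b[11] = 5, b[12] = 13, b[13] = 10, b[14] = 9, b[15] = 3, b[16] = 1.
Since b[16] = b[0] = 1, the sequence is periodic with period 16.
(253 - 0) mod 16 = 13, so b[253] = b[13] = 10.

10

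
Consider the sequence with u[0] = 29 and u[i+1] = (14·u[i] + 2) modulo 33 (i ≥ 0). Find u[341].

12

Listing terms: u[0] = 29, u[1] = 12, u[2] = 5, u[3] = 6, u[4] = 20, u[5] = 18, u[6] = 23, u[7] = 27, u[8] = 17, u[9] = 9, u[10] = 29.
The sequence repeats with period 10.
So u[341] = u[0 + ((341-0) mod 10)] = u[1] = 12.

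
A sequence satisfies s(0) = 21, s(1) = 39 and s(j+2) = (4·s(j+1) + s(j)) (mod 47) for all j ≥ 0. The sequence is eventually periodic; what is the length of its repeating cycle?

32

s(0) = 21,  s(1) = 39,  s(2) = 36,  s(3) = 42,  s(4) = 16,  s(5) = 12,  s(6) = 17,  s(7) = 33,  s(8) = 8,  s(9) = 18,  s(10) = 33,  s(11) = 9,  s(12) = 22,  s(13) = 3,  s(14) = 34,  s(15) = 45,  s(16) = 26,  s(17) = 8,  s(18) = 11,  s(19) = 5,  s(20) = 31,  s(21) = 35,  s(22) = 30,  s(23) = 14,  s(24) = 39,  s(25) = 29,  s(26) = 14,  s(27) = 38,  s(28) = 25,  s(29) = 44,  s(30) = 13,  s(31) = 2,  s(32) = 21,  s(33) = 39.
The sequence repeats with period 32.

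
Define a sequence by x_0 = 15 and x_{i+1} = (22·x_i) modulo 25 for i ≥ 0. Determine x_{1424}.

15

Computing terms: x_0 = 15,  x_1 = 5,  x_2 = 10,  x_3 = 20,  x_4 = 15.
The sequence repeats with period 4.
So x_{1424} = x_{0 + ((1424-0) mod 4)} = x_0 = 15.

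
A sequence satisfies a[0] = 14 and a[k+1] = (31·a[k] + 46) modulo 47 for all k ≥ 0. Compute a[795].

7

Computing terms: a[0] = 14,  a[1] = 10,  a[2] = 27,  a[3] = 37,  a[4] = 18,  a[5] = 40,  a[6] = 17,  a[7] = 9,  a[8] = 43,  a[9] = 16,  a[10] = 25,  a[11] = 22,  a[12] = 23,  a[13] = 7,  a[14] = 28,  a[15] = 21,  a[16] = 39,  a[17] = 33,  a[18] = 35,  a[19] = 3,  a[20] = 45,  a[21] = 31,  a[22] = 20,  a[23] = 8,  a[24] = 12,  a[25] = 42,  a[26] = 32,  a[27] = 4,  a[28] = 29,  a[29] = 5,  a[30] = 13,  a[31] = 26,  a[32] = 6,  a[33] = 44,  a[34] = 0,  a[35] = 46,  a[36] = 15,  a[37] = 41,  a[38] = 1,  a[39] = 30,  a[40] = 36,  a[41] = 34,  a[42] = 19,  a[43] = 24,  a[44] = 38,  a[45] = 2,  a[46] = 14.
The sequence repeats with period 46.
(795 - 0) mod 46 = 13, so a[795] = a[13] = 7.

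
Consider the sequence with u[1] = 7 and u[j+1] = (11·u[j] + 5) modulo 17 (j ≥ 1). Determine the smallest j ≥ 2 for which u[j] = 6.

Listing terms: u[1] = 7,  u[2] = 14,  u[3] = 6,  u[4] = 3,  u[5] = 4,  u[6] = 15,  u[7] = 0,  u[8] = 5,  u[9] = 9,  u[10] = 2,  u[11] = 10,  u[12] = 13,  u[13] = 12,  u[14] = 1,  u[15] = 16,  u[16] = 11,  u[17] = 7.
The sequence repeats with period 16.
The value 6 first appears (with j ≥ 2) at u[3].

3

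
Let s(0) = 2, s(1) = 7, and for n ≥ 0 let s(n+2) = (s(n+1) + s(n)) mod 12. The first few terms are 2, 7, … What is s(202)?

9

We have s(0) = 2,  s(1) = 7,  s(2) = 9,  s(3) = 4,  s(4) = 1,  s(5) = 5,  s(6) = 6,  s(7) = 11,  s(8) = 5,  s(9) = 4,  s(10) = 9,  s(11) = 1,  s(12) = 10,  s(13) = 11,  s(14) = 9,  s(15) = 8,  s(16) = 5,  s(17) = 1,  s(18) = 6,  s(19) = 7,  s(20) = 1,  s(21) = 8,  s(22) = 9,  s(23) = 5,  s(24) = 2,  s(25) = 7.
The sequence repeats with period 24.
(202 - 0) mod 24 = 10, so s(202) = s(10) = 9.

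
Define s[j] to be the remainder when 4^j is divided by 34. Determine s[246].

16

We have s[0] = 1; s[1] = 4; s[2] = 16; s[3] = 30; s[4] = 18; s[5] = 4.
Since s[5] = s[1] = 4, the sequence is eventually periodic: after a pre-period of length 1 it cycles with period 4.
For j ≥ 1, s[j] depends only on (j - 1) mod 4. (246 - 1) mod 4 = 1, so s[246] = s[2] = 16.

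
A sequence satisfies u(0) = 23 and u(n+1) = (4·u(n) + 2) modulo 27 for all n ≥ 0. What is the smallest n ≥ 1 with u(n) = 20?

Listing terms: u(0) = 23; u(1) = 13; u(2) = 0; u(3) = 2; u(4) = 10; u(5) = 15; u(6) = 8; u(7) = 7; u(8) = 3; u(9) = 14; u(10) = 4; u(11) = 18; u(12) = 20; u(13) = 1; u(14) = 6; u(15) = 26; u(16) = 25; u(17) = 21; u(18) = 5; u(19) = 22; u(20) = 9; u(21) = 11; u(22) = 19; u(23) = 24; u(24) = 17; u(25) = 16; u(26) = 12; u(27) = 23.
The sequence repeats with period 27.
The value 20 first appears (with n ≥ 1) at u(12).

12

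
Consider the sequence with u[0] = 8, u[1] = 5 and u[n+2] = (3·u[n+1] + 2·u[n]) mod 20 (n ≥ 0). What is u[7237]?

15

Listing terms: u[0] = 8; u[1] = 5; u[2] = 11; u[3] = 3; u[4] = 11; u[5] = 19; u[6] = 19; u[7] = 15; u[8] = 3; u[9] = 19; u[10] = 3; u[11] = 7; u[12] = 7; u[13] = 15; u[14] = 19; u[15] = 7; u[16] = 19; u[17] = 11; u[18] = 11; u[19] = 15; u[20] = 7; u[21] = 11; u[22] = 7; u[23] = 3; u[24] = 3; u[25] = 15; u[26] = 11; u[27] = 3.
Since (u[26], u[27]) = (u[2], u[3]) = (11, 3) (two consecutive terms determine the rest), the sequence is eventually periodic: after a pre-period of length 2 it cycles with period 24.
For n ≥ 2, u[n] depends only on (n - 2) mod 24. (7237 - 2) mod 24 = 11, so u[7237] = u[13] = 15.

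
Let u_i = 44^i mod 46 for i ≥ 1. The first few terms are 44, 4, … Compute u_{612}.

u_1 = 44,  u_2 = 4,  u_3 = 38,  u_4 = 16,  u_5 = 14,  u_6 = 18,  u_7 = 10,  u_8 = 26,  u_9 = 40,  u_{10} = 12,  u_{11} = 22,  u_{12} = 2,  u_{13} = 42,  u_{14} = 8,  u_{15} = 30,  u_{16} = 32,  u_{17} = 28,  u_{18} = 36,  u_{19} = 20,  u_{20} = 6,  u_{21} = 34,  u_{22} = 24,  u_{23} = 44.
Since u_{23} = u_1 = 44, the sequence is periodic with period 22.
(612 - 1) mod 22 = 17, so u_{612} = u_{18} = 36.

36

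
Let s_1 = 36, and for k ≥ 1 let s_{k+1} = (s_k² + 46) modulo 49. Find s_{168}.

26

We have s_1 = 36,  s_2 = 19,  s_3 = 15,  s_4 = 26,  s_5 = 36.
The sequence repeats with period 4.
(168 - 1) mod 4 = 3, so s_{168} = s_4 = 26.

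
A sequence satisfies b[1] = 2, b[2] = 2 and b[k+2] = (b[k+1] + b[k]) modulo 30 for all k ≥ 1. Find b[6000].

Computing terms: b[1] = 2,  b[2] = 2,  b[3] = 4,  b[4] = 6,  b[5] = 10,  b[6] = 16,  b[7] = 26,  b[8] = 12,  b[9] = 8,  b[10] = 20,  b[11] = 28,  b[12] = 18,  b[13] = 16,  b[14] = 4,  b[15] = 20,  b[16] = 24,  b[17] = 14,  b[18] = 8,  b[19] = 22,  b[20] = 0,  b[21] = 22,  b[22] = 22,  b[23] = 14,  b[24] = 6,  b[25] = 20,  b[26] = 26,  b[27] = 16,  b[28] = 12,  b[29] = 28,  b[30] = 10,  b[31] = 8,  b[32] = 18,  b[33] = 26,  b[34] = 14,  b[35] = 10,  b[36] = 24,  b[37] = 4,  b[38] = 28,  b[39] = 2,  b[40] = 0,  b[41] = 2,  b[42] = 2.
The sequence repeats with period 40.
(6000 - 1) mod 40 = 39, so b[6000] = b[40] = 0.

0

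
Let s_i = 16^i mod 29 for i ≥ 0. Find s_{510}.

s_0 = 1, s_1 = 16, s_2 = 24, s_3 = 7, s_4 = 25, s_5 = 23, s_6 = 20, s_7 = 1.
The sequence repeats with period 7.
So s_{510} = s_{0 + ((510-0) mod 7)} = s_6 = 20.

20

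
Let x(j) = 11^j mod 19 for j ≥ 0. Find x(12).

1

We have x(0) = 1; x(1) = 11; x(2) = 7; x(3) = 1.
Since x(3) = x(0) = 1, the sequence is periodic with period 3.
(12 - 0) mod 3 = 0, so x(12) = x(0) = 1.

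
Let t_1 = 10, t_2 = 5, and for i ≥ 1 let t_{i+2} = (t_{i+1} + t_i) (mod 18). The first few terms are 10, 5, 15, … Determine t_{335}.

Computing terms: t_1 = 10, t_2 = 5, t_3 = 15, t_4 = 2, t_5 = 17, t_6 = 1, t_7 = 0, t_8 = 1, t_9 = 1, t_{10} = 2, t_{11} = 3, t_{12} = 5, t_{13} = 8, t_{14} = 13, t_{15} = 3, t_{16} = 16, t_{17} = 1, t_{18} = 17, t_{19} = 0, t_{20} = 17, t_{21} = 17, t_{22} = 16, t_{23} = 15, t_{24} = 13, t_{25} = 10, t_{26} = 5.
Since (t_{25}, t_{26}) = (t_1, t_2) = (10, 5) (two consecutive terms determine the rest), the sequence is periodic with period 24.
So t_{335} = t_{1 + ((335-1) mod 24)} = t_{23} = 15.

15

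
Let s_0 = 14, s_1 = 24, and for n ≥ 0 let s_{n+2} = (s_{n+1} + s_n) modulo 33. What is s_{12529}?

s_0 = 14,  s_1 = 24,  s_2 = 5,  s_3 = 29,  s_4 = 1,  s_5 = 30,  s_6 = 31,  s_7 = 28,  s_8 = 26,  s_9 = 21,  s_{10} = 14,  s_{11} = 2,  s_{12} = 16,  s_{13} = 18,  s_{14} = 1,  s_{15} = 19,  s_{16} = 20,  s_{17} = 6,  s_{18} = 26,  s_{19} = 32,  s_{20} = 25,  s_{21} = 24,  s_{22} = 16,  s_{23} = 7,  s_{24} = 23,  s_{25} = 30,  s_{26} = 20,  s_{27} = 17,  s_{28} = 4,  s_{29} = 21,  s_{30} = 25,  s_{31} = 13,  s_{32} = 5,  s_{33} = 18,  s_{34} = 23,  s_{35} = 8,  s_{36} = 31,  s_{37} = 6,  s_{38} = 4,  s_{39} = 10,  s_{40} = 14,  s_{41} = 24.
Since (s_{40}, s_{41}) = (s_0, s_1) = (14, 24) (two consecutive terms determine the rest), the sequence is periodic with period 40.
(12529 - 0) mod 40 = 9, so s_{12529} = s_9 = 21.

21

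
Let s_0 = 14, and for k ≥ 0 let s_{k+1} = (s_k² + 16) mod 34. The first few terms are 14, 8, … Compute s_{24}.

14

Computing terms: s_0 = 14, s_1 = 8, s_2 = 12, s_3 = 24, s_4 = 14.
Since s_4 = s_0 = 14, the sequence is periodic with period 4.
(24 - 0) mod 4 = 0, so s_{24} = s_0 = 14.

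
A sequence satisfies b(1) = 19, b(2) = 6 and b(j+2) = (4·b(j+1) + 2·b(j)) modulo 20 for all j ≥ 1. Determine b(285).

4

Computing terms: b(1) = 19; b(2) = 6; b(3) = 2; b(4) = 0; b(5) = 4; b(6) = 16; b(7) = 12; b(8) = 0; b(9) = 4.
Since (b(8), b(9)) = (b(4), b(5)) = (0, 4) (two consecutive terms determine the rest), the sequence is eventually periodic: after a pre-period of length 3 it cycles with period 4.
For j ≥ 4, b(j) depends only on (j - 4) mod 4. (285 - 4) mod 4 = 1, so b(285) = b(5) = 4.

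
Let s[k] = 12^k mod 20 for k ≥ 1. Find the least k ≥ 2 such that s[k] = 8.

3

s[1] = 12, s[2] = 4, s[3] = 8, s[4] = 16, s[5] = 12.
The sequence repeats with period 4.
The value 8 first appears (with k ≥ 2) at s[3].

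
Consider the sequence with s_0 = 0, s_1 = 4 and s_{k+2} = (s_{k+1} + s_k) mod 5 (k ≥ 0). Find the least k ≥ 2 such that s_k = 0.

s_0 = 0,  s_1 = 4,  s_2 = 4,  s_3 = 3,  s_4 = 2,  s_5 = 0,  s_6 = 2,  s_7 = 2,  s_8 = 4,  s_9 = 1,  s_{10} = 0,  s_{11} = 1,  s_{12} = 1,  s_{13} = 2,  s_{14} = 3,  s_{15} = 0,  s_{16} = 3,  s_{17} = 3,  s_{18} = 1,  s_{19} = 4,  s_{20} = 0,  s_{21} = 4.
Since (s_{20}, s_{21}) = (s_0, s_1) = (0, 4) (two consecutive terms determine the rest), the sequence is periodic with period 20.
The value 0 first appears (with k ≥ 2) at s_5.

5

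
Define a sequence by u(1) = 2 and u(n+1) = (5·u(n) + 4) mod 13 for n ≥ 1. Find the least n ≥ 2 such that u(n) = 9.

3

Listing terms: u(1) = 2; u(2) = 1; u(3) = 9; u(4) = 10; u(5) = 2.
The sequence repeats with period 4.
The value 9 first appears (with n ≥ 2) at u(3).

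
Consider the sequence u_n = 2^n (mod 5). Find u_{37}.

2

We have u_0 = 1, u_1 = 2, u_2 = 4, u_3 = 3, u_4 = 1.
Since u_4 = u_0 = 1, the sequence is periodic with period 4.
(37 - 0) mod 4 = 1, so u_{37} = u_1 = 2.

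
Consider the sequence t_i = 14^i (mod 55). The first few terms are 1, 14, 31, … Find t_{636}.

36

We have t_0 = 1; t_1 = 14; t_2 = 31; t_3 = 49; t_4 = 26; t_5 = 34; t_6 = 36; t_7 = 9; t_8 = 16; t_9 = 4; t_{10} = 1.
Since t_{10} = t_0 = 1, the sequence is periodic with period 10.
So t_{636} = t_{0 + ((636-0) mod 10)} = t_6 = 36.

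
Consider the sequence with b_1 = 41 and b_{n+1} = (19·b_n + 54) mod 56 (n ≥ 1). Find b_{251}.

We have b_1 = 41, b_2 = 49, b_3 = 33, b_4 = 9, b_5 = 1, b_6 = 17, b_7 = 41.
The sequence repeats with period 6.
(251 - 1) mod 6 = 4, so b_{251} = b_5 = 1.

1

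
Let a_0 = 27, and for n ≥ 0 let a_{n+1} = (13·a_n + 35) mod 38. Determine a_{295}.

Listing terms: a_0 = 27, a_1 = 6, a_2 = 37, a_3 = 22, a_4 = 17, a_5 = 28, a_6 = 19, a_7 = 16, a_8 = 15, a_9 = 2, a_{10} = 23, a_{11} = 30, a_{12} = 7, a_{13} = 12, a_{14} = 1, a_{15} = 10, a_{16} = 13, a_{17} = 14, a_{18} = 27.
The sequence repeats with period 18.
So a_{295} = a_{0 + ((295-0) mod 18)} = a_7 = 16.

16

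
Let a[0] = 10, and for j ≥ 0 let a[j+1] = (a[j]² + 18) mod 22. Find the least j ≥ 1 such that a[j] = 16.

We have a[0] = 10, a[1] = 8, a[2] = 16, a[3] = 10.
The sequence repeats with period 3.
The value 16 first appears (with j ≥ 1) at a[2].

2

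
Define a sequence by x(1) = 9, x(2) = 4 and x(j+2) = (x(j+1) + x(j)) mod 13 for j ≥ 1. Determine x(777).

1

x(1) = 9, x(2) = 4, x(3) = 0, x(4) = 4, x(5) = 4, x(6) = 8, x(7) = 12, x(8) = 7, x(9) = 6, x(10) = 0, x(11) = 6, x(12) = 6, x(13) = 12, x(14) = 5, x(15) = 4, x(16) = 9, x(17) = 0, x(18) = 9, x(19) = 9, x(20) = 5, x(21) = 1, x(22) = 6, x(23) = 7, x(24) = 0, x(25) = 7, x(26) = 7, x(27) = 1, x(28) = 8, x(29) = 9, x(30) = 4.
Since (x(29), x(30)) = (x(1), x(2)) = (9, 4) (two consecutive terms determine the rest), the sequence is periodic with period 28.
So x(777) = x(1 + ((777-1) mod 28)) = x(21) = 1.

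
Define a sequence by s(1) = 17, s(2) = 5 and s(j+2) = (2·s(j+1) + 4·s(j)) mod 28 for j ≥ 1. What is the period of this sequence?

48

s(1) = 17,  s(2) = 5,  s(3) = 22,  s(4) = 8,  s(5) = 20,  s(6) = 16,  s(7) = 0,  s(8) = 8,  s(9) = 16,  s(10) = 8,  s(11) = 24,  s(12) = 24,  s(13) = 4,  s(14) = 20,  s(15) = 0,  s(16) = 24,  s(17) = 20,  s(18) = 24,  s(19) = 16,  s(20) = 16,  s(21) = 12,  s(22) = 4,  s(23) = 0,  s(24) = 16,  s(25) = 4,  s(26) = 16,  s(27) = 20,  s(28) = 20,  s(29) = 8,  s(30) = 12,  s(31) = 0,  s(32) = 20,  s(33) = 12,  s(34) = 20,  s(35) = 4,  s(36) = 4,  s(37) = 24,  s(38) = 8,  s(39) = 0,  s(40) = 4,  s(41) = 8,  s(42) = 4,  s(43) = 12,  s(44) = 12,  s(45) = 16,  s(46) = 24,  s(47) = 0,  s(48) = 12,  s(49) = 24,  s(50) = 12,  s(51) = 8,  s(52) = 8,  s(53) = 20.
Since (s(52), s(53)) = (s(4), s(5)) = (8, 20) (two consecutive terms determine the rest), the sequence is eventually periodic: after a pre-period of length 3 it cycles with period 48.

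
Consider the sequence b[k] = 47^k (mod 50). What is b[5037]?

37

We have b[1] = 47, b[2] = 9, b[3] = 23, b[4] = 31, b[5] = 7, b[6] = 29, b[7] = 13, b[8] = 11, b[9] = 17, b[10] = 49, b[11] = 3, b[12] = 41, b[13] = 27, b[14] = 19, b[15] = 43, b[16] = 21, b[17] = 37, b[18] = 39, b[19] = 33, b[20] = 1, b[21] = 47.
Since b[21] = b[1] = 47, the sequence is periodic with period 20.
(5037 - 1) mod 20 = 16, so b[5037] = b[17] = 37.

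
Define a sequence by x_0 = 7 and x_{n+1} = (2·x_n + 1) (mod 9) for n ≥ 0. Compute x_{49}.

x_0 = 7,  x_1 = 6,  x_2 = 4,  x_3 = 0,  x_4 = 1,  x_5 = 3,  x_6 = 7.
The sequence repeats with period 6.
(49 - 0) mod 6 = 1, so x_{49} = x_1 = 6.

6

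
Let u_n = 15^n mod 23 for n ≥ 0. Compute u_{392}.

Listing terms: u_0 = 1; u_1 = 15; u_2 = 18; u_3 = 17; u_4 = 2; u_5 = 7; u_6 = 13; u_7 = 11; u_8 = 4; u_9 = 14; u_{10} = 3; u_{11} = 22; u_{12} = 8; u_{13} = 5; u_{14} = 6; u_{15} = 21; u_{16} = 16; u_{17} = 10; u_{18} = 12; u_{19} = 19; u_{20} = 9; u_{21} = 20; u_{22} = 1.
The sequence repeats with period 22.
(392 - 0) mod 22 = 18, so u_{392} = u_{18} = 12.

12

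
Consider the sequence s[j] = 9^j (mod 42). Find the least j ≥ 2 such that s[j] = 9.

4

Computing terms: s[1] = 9; s[2] = 39; s[3] = 15; s[4] = 9.
Since s[4] = s[1] = 9, the sequence is periodic with period 3.
The value 9 next appears (with j ≥ 2) at s[4].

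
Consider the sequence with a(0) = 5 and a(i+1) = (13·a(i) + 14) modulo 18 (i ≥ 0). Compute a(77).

3

Listing terms: a(0) = 5; a(1) = 7; a(2) = 15; a(3) = 11; a(4) = 13; a(5) = 3; a(6) = 17; a(7) = 1; a(8) = 9; a(9) = 5.
The sequence repeats with period 9.
So a(77) = a(0 + ((77-0) mod 9)) = a(5) = 3.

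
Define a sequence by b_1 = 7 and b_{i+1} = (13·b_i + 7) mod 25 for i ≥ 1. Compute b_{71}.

21

Computing terms: b_1 = 7, b_2 = 23, b_3 = 6, b_4 = 10, b_5 = 12, b_6 = 13, b_7 = 1, b_8 = 20, b_9 = 17, b_{10} = 3, b_{11} = 21, b_{12} = 5, b_{13} = 22, b_{14} = 18, b_{15} = 16, b_{16} = 15, b_{17} = 2, b_{18} = 8, b_{19} = 11, b_{20} = 0, b_{21} = 7.
The sequence repeats with period 20.
So b_{71} = b_{1 + ((71-1) mod 20)} = b_{11} = 21.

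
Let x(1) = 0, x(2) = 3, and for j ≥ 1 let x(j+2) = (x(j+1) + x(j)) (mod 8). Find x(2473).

Computing terms: x(1) = 0; x(2) = 3; x(3) = 3; x(4) = 6; x(5) = 1; x(6) = 7; x(7) = 0; x(8) = 7; x(9) = 7; x(10) = 6; x(11) = 5; x(12) = 3; x(13) = 0; x(14) = 3.
Since (x(13), x(14)) = (x(1), x(2)) = (0, 3) (two consecutive terms determine the rest), the sequence is periodic with period 12.
(2473 - 1) mod 12 = 0, so x(2473) = x(1) = 0.

0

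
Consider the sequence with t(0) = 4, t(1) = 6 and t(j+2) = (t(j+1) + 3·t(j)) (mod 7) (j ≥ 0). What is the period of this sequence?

t(0) = 4; t(1) = 6; t(2) = 4; t(3) = 1; t(4) = 6; t(5) = 2; t(6) = 6; t(7) = 5; t(8) = 2; t(9) = 3; t(10) = 2; t(11) = 4; t(12) = 3; t(13) = 1; t(14) = 3; t(15) = 6; t(16) = 1; t(17) = 5; t(18) = 1; t(19) = 2; t(20) = 5; t(21) = 4; t(22) = 5; t(23) = 3; t(24) = 4; t(25) = 6.
Since (t(24), t(25)) = (t(0), t(1)) = (4, 6) (two consecutive terms determine the rest), the sequence is periodic with period 24.

24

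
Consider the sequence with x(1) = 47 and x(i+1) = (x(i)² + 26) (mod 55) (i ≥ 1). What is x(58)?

Listing terms: x(1) = 47; x(2) = 35; x(3) = 41; x(4) = 2; x(5) = 30; x(6) = 46; x(7) = 52; x(8) = 35.
Since x(8) = x(2) = 35, the sequence is eventually periodic: after a pre-period of length 1 it cycles with period 6.
For i ≥ 2, x(i) depends only on (i - 2) mod 6. (58 - 2) mod 6 = 2, so x(58) = x(4) = 2.

2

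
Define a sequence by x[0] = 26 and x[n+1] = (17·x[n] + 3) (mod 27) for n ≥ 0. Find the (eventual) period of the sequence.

x[0] = 26, x[1] = 13, x[2] = 8, x[3] = 4, x[4] = 17, x[5] = 22, x[6] = 26.
The sequence repeats with period 6.

6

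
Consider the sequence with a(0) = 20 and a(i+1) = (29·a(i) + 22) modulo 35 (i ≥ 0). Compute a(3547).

32

a(0) = 20; a(1) = 7; a(2) = 15; a(3) = 2; a(4) = 10; a(5) = 32; a(6) = 5; a(7) = 27; a(8) = 0; a(9) = 22; a(10) = 30; a(11) = 17; a(12) = 25; a(13) = 12; a(14) = 20.
The sequence repeats with period 14.
(3547 - 0) mod 14 = 5, so a(3547) = a(5) = 32.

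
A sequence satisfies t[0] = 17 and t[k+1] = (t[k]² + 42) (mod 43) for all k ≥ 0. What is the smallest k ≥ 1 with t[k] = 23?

10

t[0] = 17, t[1] = 30, t[2] = 39, t[3] = 15, t[4] = 9, t[5] = 37, t[6] = 35, t[7] = 20, t[8] = 12, t[9] = 14, t[10] = 23, t[11] = 12.
Since t[11] = t[8] = 12, the sequence is eventually periodic: after a pre-period of length 8 it cycles with period 3.
The value 23 first appears (with k ≥ 1) at t[10].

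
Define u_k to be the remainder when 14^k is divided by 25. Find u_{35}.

24

u_0 = 1, u_1 = 14, u_2 = 21, u_3 = 19, u_4 = 16, u_5 = 24, u_6 = 11, u_7 = 4, u_8 = 6, u_9 = 9, u_{10} = 1.
Since u_{10} = u_0 = 1, the sequence is periodic with period 10.
(35 - 0) mod 10 = 5, so u_{35} = u_5 = 24.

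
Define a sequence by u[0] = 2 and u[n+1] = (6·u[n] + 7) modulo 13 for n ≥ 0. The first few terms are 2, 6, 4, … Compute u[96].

2

Listing terms: u[0] = 2; u[1] = 6; u[2] = 4; u[3] = 5; u[4] = 11; u[5] = 8; u[6] = 3; u[7] = 12; u[8] = 1; u[9] = 0; u[10] = 7; u[11] = 10; u[12] = 2.
The sequence repeats with period 12.
(96 - 0) mod 12 = 0, so u[96] = u[0] = 2.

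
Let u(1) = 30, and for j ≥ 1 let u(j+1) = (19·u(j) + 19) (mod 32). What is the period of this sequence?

16

u(1) = 30,  u(2) = 13,  u(3) = 10,  u(4) = 17,  u(5) = 22,  u(6) = 21,  u(7) = 2,  u(8) = 25,  u(9) = 14,  u(10) = 29,  u(11) = 26,  u(12) = 1,  u(13) = 6,  u(14) = 5,  u(15) = 18,  u(16) = 9,  u(17) = 30.
Since u(17) = u(1) = 30, the sequence is periodic with period 16.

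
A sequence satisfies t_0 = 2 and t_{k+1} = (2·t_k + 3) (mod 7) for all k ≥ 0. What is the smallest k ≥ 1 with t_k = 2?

t_0 = 2, t_1 = 0, t_2 = 3, t_3 = 2.
The sequence repeats with period 3.
The value 2 next appears (with k ≥ 1) at t_3.

3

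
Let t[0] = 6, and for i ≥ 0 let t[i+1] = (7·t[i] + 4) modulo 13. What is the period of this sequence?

t[0] = 6,  t[1] = 7,  t[2] = 1,  t[3] = 11,  t[4] = 3,  t[5] = 12,  t[6] = 10,  t[7] = 9,  t[8] = 2,  t[9] = 5,  t[10] = 0,  t[11] = 4,  t[12] = 6.
Since t[12] = t[0] = 6, the sequence is periodic with period 12.

12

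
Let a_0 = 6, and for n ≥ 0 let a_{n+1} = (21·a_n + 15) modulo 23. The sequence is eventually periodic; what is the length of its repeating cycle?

Listing terms: a_0 = 6,  a_1 = 3,  a_2 = 9,  a_3 = 20,  a_4 = 21,  a_5 = 19,  a_6 = 0,  a_7 = 15,  a_8 = 8,  a_9 = 22,  a_{10} = 17,  a_{11} = 4,  a_{12} = 7,  a_{13} = 1,  a_{14} = 13,  a_{15} = 12,  a_{16} = 14,  a_{17} = 10,  a_{18} = 18,  a_{19} = 2,  a_{20} = 11,  a_{21} = 16,  a_{22} = 6.
The sequence repeats with period 22.

22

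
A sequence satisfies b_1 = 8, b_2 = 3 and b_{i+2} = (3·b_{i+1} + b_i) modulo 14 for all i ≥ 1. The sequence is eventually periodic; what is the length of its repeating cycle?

b_1 = 8; b_2 = 3; b_3 = 3; b_4 = 12; b_5 = 11; b_6 = 3; b_7 = 6; b_8 = 7; b_9 = 13; b_{10} = 4; b_{11} = 11; b_{12} = 9; b_{13} = 10; b_{14} = 11; b_{15} = 1; b_{16} = 0; b_{17} = 1; b_{18} = 3; b_{19} = 10; b_{20} = 5; b_{21} = 11; b_{22} = 10; b_{23} = 13; b_{24} = 7; b_{25} = 6; b_{26} = 11; b_{27} = 11; b_{28} = 2; b_{29} = 3; b_{30} = 11; b_{31} = 8; b_{32} = 7; b_{33} = 1; b_{34} = 10; b_{35} = 3; b_{36} = 5; b_{37} = 4; b_{38} = 3; b_{39} = 13; b_{40} = 0; b_{41} = 13; b_{42} = 11; b_{43} = 4; b_{44} = 9; b_{45} = 3; b_{46} = 4; b_{47} = 1; b_{48} = 7; b_{49} = 8; b_{50} = 3.
Since (b_{49}, b_{50}) = (b_1, b_2) = (8, 3) (two consecutive terms determine the rest), the sequence is periodic with period 48.

48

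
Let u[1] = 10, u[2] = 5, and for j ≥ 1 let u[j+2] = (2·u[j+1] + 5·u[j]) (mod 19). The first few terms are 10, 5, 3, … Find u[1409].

1

u[1] = 10; u[2] = 5; u[3] = 3; u[4] = 12; u[5] = 1; u[6] = 5; u[7] = 15; u[8] = 17; u[9] = 14; u[10] = 18; u[11] = 11; u[12] = 17; u[13] = 13; u[14] = 16; u[15] = 2; u[16] = 8; u[17] = 7; u[18] = 16; u[19] = 10; u[20] = 5.
The sequence repeats with period 18.
So u[1409] = u[1 + ((1409-1) mod 18)] = u[5] = 1.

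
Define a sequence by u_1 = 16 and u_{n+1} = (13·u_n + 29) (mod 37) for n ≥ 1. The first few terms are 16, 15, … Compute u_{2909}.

1

Listing terms: u_1 = 16, u_2 = 15, u_3 = 2, u_4 = 18, u_5 = 4, u_6 = 7, u_7 = 9, u_8 = 35, u_9 = 3, u_{10} = 31, u_{11} = 25, u_{12} = 21, u_{13} = 6, u_{14} = 33, u_{15} = 14, u_{16} = 26, u_{17} = 34, u_{18} = 27, u_{19} = 10, u_{20} = 11, u_{21} = 24, u_{22} = 8, u_{23} = 22, u_{24} = 19, u_{25} = 17, u_{26} = 28, u_{27} = 23, u_{28} = 32, u_{29} = 1, u_{30} = 5, u_{31} = 20, u_{32} = 30, u_{33} = 12, u_{34} = 0, u_{35} = 29, u_{36} = 36, u_{37} = 16.
The sequence repeats with period 36.
So u_{2909} = u_{1 + ((2909-1) mod 36)} = u_{29} = 1.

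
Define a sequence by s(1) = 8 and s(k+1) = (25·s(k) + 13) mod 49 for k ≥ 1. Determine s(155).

45

Listing terms: s(1) = 8; s(2) = 17; s(3) = 46; s(4) = 36; s(5) = 31; s(6) = 4; s(7) = 15; s(8) = 45; s(9) = 11; s(10) = 43; s(11) = 10; s(12) = 18; s(13) = 22; s(14) = 24; s(15) = 25; s(16) = 1; s(17) = 38; s(18) = 32; s(19) = 29; s(20) = 3; s(21) = 39; s(22) = 8.
The sequence repeats with period 21.
(155 - 1) mod 21 = 7, so s(155) = s(8) = 45.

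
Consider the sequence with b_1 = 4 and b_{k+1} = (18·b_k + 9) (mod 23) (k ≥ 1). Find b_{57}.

12

We have b_1 = 4,  b_2 = 12,  b_3 = 18,  b_4 = 11,  b_5 = 0,  b_6 = 9,  b_7 = 10,  b_8 = 5,  b_9 = 7,  b_{10} = 20,  b_{11} = 1,  b_{12} = 4.
Since b_{12} = b_1 = 4, the sequence is periodic with period 11.
So b_{57} = b_{1 + ((57-1) mod 11)} = b_2 = 12.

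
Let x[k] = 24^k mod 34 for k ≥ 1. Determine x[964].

Listing terms: x[1] = 24; x[2] = 32; x[3] = 20; x[4] = 4; x[5] = 28; x[6] = 26; x[7] = 12; x[8] = 16; x[9] = 10; x[10] = 2; x[11] = 14; x[12] = 30; x[13] = 6; x[14] = 8; x[15] = 22; x[16] = 18; x[17] = 24.
The sequence repeats with period 16.
(964 - 1) mod 16 = 3, so x[964] = x[4] = 4.

4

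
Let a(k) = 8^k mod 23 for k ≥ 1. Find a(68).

Listing terms: a(1) = 8,  a(2) = 18,  a(3) = 6,  a(4) = 2,  a(5) = 16,  a(6) = 13,  a(7) = 12,  a(8) = 4,  a(9) = 9,  a(10) = 3,  a(11) = 1,  a(12) = 8.
Since a(12) = a(1) = 8, the sequence is periodic with period 11.
(68 - 1) mod 11 = 1, so a(68) = a(2) = 18.

18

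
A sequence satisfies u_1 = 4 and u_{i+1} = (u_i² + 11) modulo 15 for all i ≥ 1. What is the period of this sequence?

We have u_1 = 4,  u_2 = 12,  u_3 = 5,  u_4 = 6,  u_5 = 2,  u_6 = 0,  u_7 = 11,  u_8 = 12.
Since u_8 = u_2 = 12, the sequence is eventually periodic: after a pre-period of length 1 it cycles with period 6.

6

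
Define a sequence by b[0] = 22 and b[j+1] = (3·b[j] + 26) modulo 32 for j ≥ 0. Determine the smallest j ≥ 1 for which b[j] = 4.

3

b[0] = 22; b[1] = 28; b[2] = 14; b[3] = 4; b[4] = 6; b[5] = 12; b[6] = 30; b[7] = 20; b[8] = 22.
The sequence repeats with period 8.
The value 4 first appears (with j ≥ 1) at b[3].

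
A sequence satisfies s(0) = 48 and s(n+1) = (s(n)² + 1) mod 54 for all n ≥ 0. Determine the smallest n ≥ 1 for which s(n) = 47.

5

s(0) = 48, s(1) = 37, s(2) = 20, s(3) = 23, s(4) = 44, s(5) = 47, s(6) = 50, s(7) = 17, s(8) = 20.
Since s(8) = s(2) = 20, the sequence is eventually periodic: after a pre-period of length 2 it cycles with period 6.
The value 47 first appears (with n ≥ 1) at s(5).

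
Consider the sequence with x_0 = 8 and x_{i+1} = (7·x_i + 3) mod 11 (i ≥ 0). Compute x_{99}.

7

x_0 = 8; x_1 = 4; x_2 = 9; x_3 = 0; x_4 = 3; x_5 = 2; x_6 = 6; x_7 = 1; x_8 = 10; x_9 = 7; x_{10} = 8.
The sequence repeats with period 10.
So x_{99} = x_{0 + ((99-0) mod 10)} = x_9 = 7.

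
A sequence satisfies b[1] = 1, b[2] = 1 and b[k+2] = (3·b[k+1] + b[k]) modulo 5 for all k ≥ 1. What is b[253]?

Computing terms: b[1] = 1,  b[2] = 1,  b[3] = 4,  b[4] = 3,  b[5] = 3,  b[6] = 2,  b[7] = 4,  b[8] = 4,  b[9] = 1,  b[10] = 2,  b[11] = 2,  b[12] = 3,  b[13] = 1,  b[14] = 1.
The sequence repeats with period 12.
(253 - 1) mod 12 = 0, so b[253] = b[1] = 1.

1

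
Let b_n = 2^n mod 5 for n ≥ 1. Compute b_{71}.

3

We have b_1 = 2; b_2 = 4; b_3 = 3; b_4 = 1; b_5 = 2.
The sequence repeats with period 4.
So b_{71} = b_{1 + ((71-1) mod 4)} = b_3 = 3.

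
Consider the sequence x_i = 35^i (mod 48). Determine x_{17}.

We have x_1 = 35, x_2 = 25, x_3 = 11, x_4 = 1, x_5 = 35.
Since x_5 = x_1 = 35, the sequence is periodic with period 4.
So x_{17} = x_{1 + ((17-1) mod 4)} = x_1 = 35.

35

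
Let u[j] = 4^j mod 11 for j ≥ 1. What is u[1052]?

5

Listing terms: u[1] = 4, u[2] = 5, u[3] = 9, u[4] = 3, u[5] = 1, u[6] = 4.
Since u[6] = u[1] = 4, the sequence is periodic with period 5.
(1052 - 1) mod 5 = 1, so u[1052] = u[2] = 5.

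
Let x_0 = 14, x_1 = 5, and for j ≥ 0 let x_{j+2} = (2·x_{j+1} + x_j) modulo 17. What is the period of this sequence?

We have x_0 = 14; x_1 = 5; x_2 = 7; x_3 = 2; x_4 = 11; x_5 = 7; x_6 = 8; x_7 = 6; x_8 = 3; x_9 = 12; x_{10} = 10; x_{11} = 15; x_{12} = 6; x_{13} = 10; x_{14} = 9; x_{15} = 11; x_{16} = 14; x_{17} = 5.
Since (x_{16}, x_{17}) = (x_0, x_1) = (14, 5) (two consecutive terms determine the rest), the sequence is periodic with period 16.

16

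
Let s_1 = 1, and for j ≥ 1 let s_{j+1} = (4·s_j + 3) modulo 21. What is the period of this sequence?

3

Computing terms: s_1 = 1; s_2 = 7; s_3 = 10; s_4 = 1.
The sequence repeats with period 3.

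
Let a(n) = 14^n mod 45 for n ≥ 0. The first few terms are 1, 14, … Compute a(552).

1

We have a(0) = 1, a(1) = 14, a(2) = 16, a(3) = 44, a(4) = 31, a(5) = 29, a(6) = 1.
Since a(6) = a(0) = 1, the sequence is periodic with period 6.
So a(552) = a(0 + ((552-0) mod 6)) = a(0) = 1.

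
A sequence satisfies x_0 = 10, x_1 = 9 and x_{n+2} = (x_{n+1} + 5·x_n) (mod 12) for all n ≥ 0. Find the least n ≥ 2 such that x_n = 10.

6

We have x_0 = 10; x_1 = 9; x_2 = 11; x_3 = 8; x_4 = 3; x_5 = 7; x_6 = 10; x_7 = 9.
Since (x_6, x_7) = (x_0, x_1) = (10, 9) (two consecutive terms determine the rest), the sequence is periodic with period 6.
The value 10 next appears (with n ≥ 2) at x_6.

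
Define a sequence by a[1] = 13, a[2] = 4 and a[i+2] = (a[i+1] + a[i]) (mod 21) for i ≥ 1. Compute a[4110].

11

a[1] = 13; a[2] = 4; a[3] = 17; a[4] = 0; a[5] = 17; a[6] = 17; a[7] = 13; a[8] = 9; a[9] = 1; a[10] = 10; a[11] = 11; a[12] = 0; a[13] = 11; a[14] = 11; a[15] = 1; a[16] = 12; a[17] = 13; a[18] = 4.
Since (a[17], a[18]) = (a[1], a[2]) = (13, 4) (two consecutive terms determine the rest), the sequence is periodic with period 16.
(4110 - 1) mod 16 = 13, so a[4110] = a[14] = 11.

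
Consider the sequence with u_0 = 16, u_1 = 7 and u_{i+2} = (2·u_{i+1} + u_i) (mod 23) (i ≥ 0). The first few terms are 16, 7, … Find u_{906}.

We have u_0 = 16; u_1 = 7; u_2 = 7; u_3 = 21; u_4 = 3; u_5 = 4; u_6 = 11; u_7 = 3; u_8 = 17; u_9 = 14; u_{10} = 22; u_{11} = 12; u_{12} = 0; u_{13} = 12; u_{14} = 1; u_{15} = 14; u_{16} = 6; u_{17} = 3; u_{18} = 12; u_{19} = 4; u_{20} = 20; u_{21} = 21; u_{22} = 16; u_{23} = 7.
Since (u_{22}, u_{23}) = (u_0, u_1) = (16, 7) (two consecutive terms determine the rest), the sequence is periodic with period 22.
So u_{906} = u_{0 + ((906-0) mod 22)} = u_4 = 3.

3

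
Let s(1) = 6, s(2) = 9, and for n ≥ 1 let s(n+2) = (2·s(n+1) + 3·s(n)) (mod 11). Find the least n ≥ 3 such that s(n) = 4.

8

We have s(1) = 6,  s(2) = 9,  s(3) = 3,  s(4) = 0,  s(5) = 9,  s(6) = 7,  s(7) = 8,  s(8) = 4,  s(9) = 10,  s(10) = 10,  s(11) = 6,  s(12) = 9.
Since (s(11), s(12)) = (s(1), s(2)) = (6, 9) (two consecutive terms determine the rest), the sequence is periodic with period 10.
The value 4 first appears (with n ≥ 3) at s(8).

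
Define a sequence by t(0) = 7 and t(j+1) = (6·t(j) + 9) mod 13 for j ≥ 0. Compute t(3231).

1

Listing terms: t(0) = 7,  t(1) = 12,  t(2) = 3,  t(3) = 1,  t(4) = 2,  t(5) = 8,  t(6) = 5,  t(7) = 0,  t(8) = 9,  t(9) = 11,  t(10) = 10,  t(11) = 4,  t(12) = 7.
The sequence repeats with period 12.
(3231 - 0) mod 12 = 3, so t(3231) = t(3) = 1.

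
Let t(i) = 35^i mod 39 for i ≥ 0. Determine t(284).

Listing terms: t(0) = 1, t(1) = 35, t(2) = 16, t(3) = 14, t(4) = 22, t(5) = 29, t(6) = 1.
The sequence repeats with period 6.
(284 - 0) mod 6 = 2, so t(284) = t(2) = 16.

16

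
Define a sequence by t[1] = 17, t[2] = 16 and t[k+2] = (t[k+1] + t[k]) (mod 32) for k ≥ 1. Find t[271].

Listing terms: t[1] = 17,  t[2] = 16,  t[3] = 1,  t[4] = 17,  t[5] = 18,  t[6] = 3,  t[7] = 21,  t[8] = 24,  t[9] = 13,  t[10] = 5,  t[11] = 18,  t[12] = 23,  t[13] = 9,  t[14] = 0,  t[15] = 9,  t[16] = 9,  t[17] = 18,  t[18] = 27,  t[19] = 13,  t[20] = 8,  t[21] = 21,  t[22] = 29,  t[23] = 18,  t[24] = 15,  t[25] = 1,  t[26] = 16,  t[27] = 17,  t[28] = 1,  t[29] = 18,  t[30] = 19,  t[31] = 5,  t[32] = 24,  t[33] = 29,  t[34] = 21,  t[35] = 18,  t[36] = 7,  t[37] = 25,  t[38] = 0,  t[39] = 25,  t[40] = 25,  t[41] = 18,  t[42] = 11,  t[43] = 29,  t[44] = 8,  t[45] = 5,  t[46] = 13,  t[47] = 18,  t[48] = 31,  t[49] = 17,  t[50] = 16.
Since (t[49], t[50]) = (t[1], t[2]) = (17, 16) (two consecutive terms determine the rest), the sequence is periodic with period 48.
So t[271] = t[1 + ((271-1) mod 48)] = t[31] = 5.

5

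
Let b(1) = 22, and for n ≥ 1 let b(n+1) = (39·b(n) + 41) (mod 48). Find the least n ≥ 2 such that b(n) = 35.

2

Computing terms: b(1) = 22,  b(2) = 35,  b(3) = 14,  b(4) = 11,  b(5) = 38,  b(6) = 35.
Since b(6) = b(2) = 35, the sequence is eventually periodic: after a pre-period of length 1 it cycles with period 4.
The value 35 first appears (with n ≥ 2) at b(2).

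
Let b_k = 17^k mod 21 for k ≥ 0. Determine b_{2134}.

4

We have b_0 = 1; b_1 = 17; b_2 = 16; b_3 = 20; b_4 = 4; b_5 = 5; b_6 = 1.
Since b_6 = b_0 = 1, the sequence is periodic with period 6.
(2134 - 0) mod 6 = 4, so b_{2134} = b_4 = 4.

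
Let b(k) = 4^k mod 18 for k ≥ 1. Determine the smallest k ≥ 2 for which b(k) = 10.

3

Computing terms: b(1) = 4; b(2) = 16; b(3) = 10; b(4) = 4.
The sequence repeats with period 3.
The value 10 first appears (with k ≥ 2) at b(3).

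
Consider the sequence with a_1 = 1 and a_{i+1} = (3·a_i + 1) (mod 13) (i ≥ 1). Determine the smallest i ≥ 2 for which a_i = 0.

Listing terms: a_1 = 1; a_2 = 4; a_3 = 0; a_4 = 1.
The sequence repeats with period 3.
The value 0 first appears (with i ≥ 2) at a_3.

3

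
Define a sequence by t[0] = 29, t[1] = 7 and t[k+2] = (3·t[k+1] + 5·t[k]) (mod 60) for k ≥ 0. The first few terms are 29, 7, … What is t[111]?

Listing terms: t[0] = 29; t[1] = 7; t[2] = 46; t[3] = 53; t[4] = 29; t[5] = 52; t[6] = 1; t[7] = 23; t[8] = 14; t[9] = 37; t[10] = 1; t[11] = 8; t[12] = 29; t[13] = 7.
The sequence repeats with period 12.
(111 - 0) mod 12 = 3, so t[111] = t[3] = 53.

53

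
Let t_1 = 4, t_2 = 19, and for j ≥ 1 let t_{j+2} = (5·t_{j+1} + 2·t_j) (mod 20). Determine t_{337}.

19

t_1 = 4; t_2 = 19; t_3 = 3; t_4 = 13; t_5 = 11; t_6 = 1; t_7 = 7; t_8 = 17; t_9 = 19; t_{10} = 9; t_{11} = 3; t_{12} = 13.
Since (t_{11}, t_{12}) = (t_3, t_4) = (3, 13) (two consecutive terms determine the rest), the sequence is eventually periodic: after a pre-period of length 2 it cycles with period 8.
For j ≥ 3, t_j depends only on (j - 3) mod 8. (337 - 3) mod 8 = 6, so t_{337} = t_9 = 19.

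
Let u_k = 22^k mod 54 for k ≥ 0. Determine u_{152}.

16

Computing terms: u_0 = 1, u_1 = 22, u_2 = 52, u_3 = 10, u_4 = 4, u_5 = 34, u_6 = 46, u_7 = 40, u_8 = 16, u_9 = 28, u_{10} = 22.
Since u_{10} = u_1 = 22, the sequence is eventually periodic: after a pre-period of length 1 it cycles with period 9.
For k ≥ 1, u_k depends only on (k - 1) mod 9. (152 - 1) mod 9 = 7, so u_{152} = u_8 = 16.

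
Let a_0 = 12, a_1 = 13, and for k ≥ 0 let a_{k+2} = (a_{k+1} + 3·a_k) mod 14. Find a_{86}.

7

Listing terms: a_0 = 12,  a_1 = 13,  a_2 = 7,  a_3 = 4,  a_4 = 11,  a_5 = 9,  a_6 = 0,  a_7 = 13,  a_8 = 13,  a_9 = 10,  a_{10} = 7,  a_{11} = 9,  a_{12} = 2,  a_{13} = 1,  a_{14} = 7,  a_{15} = 10,  a_{16} = 3,  a_{17} = 5,  a_{18} = 0,  a_{19} = 1,  a_{20} = 1,  a_{21} = 4,  a_{22} = 7,  a_{23} = 5,  a_{24} = 12,  a_{25} = 13.
Since (a_{24}, a_{25}) = (a_0, a_1) = (12, 13) (two consecutive terms determine the rest), the sequence is periodic with period 24.
So a_{86} = a_{0 + ((86-0) mod 24)} = a_{14} = 7.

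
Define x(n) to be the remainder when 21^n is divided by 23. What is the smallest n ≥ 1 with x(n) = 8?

14

Listing terms: x(0) = 1; x(1) = 21; x(2) = 4; x(3) = 15; x(4) = 16; x(5) = 14; x(6) = 18; x(7) = 10; x(8) = 3; x(9) = 17; x(10) = 12; x(11) = 22; x(12) = 2; x(13) = 19; x(14) = 8; x(15) = 7; x(16) = 9; x(17) = 5; x(18) = 13; x(19) = 20; x(20) = 6; x(21) = 11; x(22) = 1.
Since x(22) = x(0) = 1, the sequence is periodic with period 22.
The value 8 first appears (with n ≥ 1) at x(14).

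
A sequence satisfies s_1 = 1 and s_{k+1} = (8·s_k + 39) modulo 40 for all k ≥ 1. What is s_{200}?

39

Listing terms: s_1 = 1, s_2 = 7, s_3 = 15, s_4 = 39, s_5 = 31, s_6 = 7.
Since s_6 = s_2 = 7, the sequence is eventually periodic: after a pre-period of length 1 it cycles with period 4.
For k ≥ 2, s_k depends only on (k - 2) mod 4. (200 - 2) mod 4 = 2, so s_{200} = s_4 = 39.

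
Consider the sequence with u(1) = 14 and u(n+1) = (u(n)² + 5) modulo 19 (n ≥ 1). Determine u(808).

16

We have u(1) = 14, u(2) = 11, u(3) = 12, u(4) = 16, u(5) = 14.
Since u(5) = u(1) = 14, the sequence is periodic with period 4.
(808 - 1) mod 4 = 3, so u(808) = u(4) = 16.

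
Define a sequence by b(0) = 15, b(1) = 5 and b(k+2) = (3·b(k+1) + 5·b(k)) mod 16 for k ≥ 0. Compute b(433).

5

Listing terms: b(0) = 15, b(1) = 5, b(2) = 10, b(3) = 7, b(4) = 7, b(5) = 8, b(6) = 11, b(7) = 9, b(8) = 2, b(9) = 3, b(10) = 3, b(11) = 8, b(12) = 7, b(13) = 13, b(14) = 10, b(15) = 15, b(16) = 15, b(17) = 8, b(18) = 3, b(19) = 1, b(20) = 2, b(21) = 11, b(22) = 11, b(23) = 8, b(24) = 15, b(25) = 5.
The sequence repeats with period 24.
(433 - 0) mod 24 = 1, so b(433) = b(1) = 5.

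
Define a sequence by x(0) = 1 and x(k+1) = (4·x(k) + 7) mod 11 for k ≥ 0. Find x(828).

x(0) = 1,  x(1) = 0,  x(2) = 7,  x(3) = 2,  x(4) = 4,  x(5) = 1.
Since x(5) = x(0) = 1, the sequence is periodic with period 5.
So x(828) = x(0 + ((828-0) mod 5)) = x(3) = 2.

2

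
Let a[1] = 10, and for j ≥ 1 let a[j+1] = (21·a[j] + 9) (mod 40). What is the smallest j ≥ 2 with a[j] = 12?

We have a[1] = 10, a[2] = 19, a[3] = 8, a[4] = 17, a[5] = 6, a[6] = 15, a[7] = 4, a[8] = 13, a[9] = 2, a[10] = 11, a[11] = 0, a[12] = 9, a[13] = 38, a[14] = 7, a[15] = 36, a[16] = 5, a[17] = 34, a[18] = 3, a[19] = 32, a[20] = 1, a[21] = 30, a[22] = 39, a[23] = 28, a[24] = 37, a[25] = 26, a[26] = 35, a[27] = 24, a[28] = 33, a[29] = 22, a[30] = 31, a[31] = 20, a[32] = 29, a[33] = 18, a[34] = 27, a[35] = 16, a[36] = 25, a[37] = 14, a[38] = 23, a[39] = 12, a[40] = 21, a[41] = 10.
Since a[41] = a[1] = 10, the sequence is periodic with period 40.
The value 12 first appears (with j ≥ 2) at a[39].

39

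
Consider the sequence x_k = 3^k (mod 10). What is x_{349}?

3

x_1 = 3; x_2 = 9; x_3 = 7; x_4 = 1; x_5 = 3.
Since x_5 = x_1 = 3, the sequence is periodic with period 4.
So x_{349} = x_{1 + ((349-1) mod 4)} = x_1 = 3.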